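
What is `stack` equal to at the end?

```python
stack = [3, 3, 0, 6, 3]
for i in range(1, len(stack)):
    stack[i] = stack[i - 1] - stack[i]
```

[3, 0, 0, -6, -9]

i=1: stack[1] = 3-3 = 0 → [3, 0, 0, 6, 3]
i=2: stack[2] = 0-0 = 0 → [3, 0, 0, 6, 3]
i=3: stack[3] = 0-6 = -6 → [3, 0, 0, -6, 3]
i=4: stack[4] = (-6)-3 = -9 → [3, 0, 0, -6, -9]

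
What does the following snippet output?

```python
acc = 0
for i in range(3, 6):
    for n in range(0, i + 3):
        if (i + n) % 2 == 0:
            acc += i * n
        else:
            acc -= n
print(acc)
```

i=3,n=0: odd sum, acc = 0-0 = 0
i=3,n=1: even sum, acc = 0+3 = 3
i=3,n=2: odd sum, acc = 3-2 = 1
i=3,n=3: even sum, acc = 1+9 = 10
i=3,n=4: odd sum, acc = 10-4 = 6
i=3,n=5: even sum, acc = 6+15 = 21
i=4,n=0: even sum, acc = 21+0 = 21
i=4,n=1: odd sum, acc = 21-1 = 20
i=4,n=2: even sum, acc = 20+8 = 28
i=4,n=3: odd sum, acc = 28-3 = 25
i=4,n=4: even sum, acc = 25+16 = 41
i=4,n=5: odd sum, acc = 41-5 = 36
i=4,n=6: even sum, acc = 36+24 = 60
i=5,n=0: odd sum, acc = 60-0 = 60
i=5,n=1: even sum, acc = 60+5 = 65
i=5,n=2: odd sum, acc = 65-2 = 63
i=5,n=3: even sum, acc = 63+15 = 78
i=5,n=4: odd sum, acc = 78-4 = 74
i=5,n=5: even sum, acc = 74+25 = 99
i=5,n=6: odd sum, acc = 99-6 = 93
i=5,n=7: even sum, acc = 93+35 = 128

128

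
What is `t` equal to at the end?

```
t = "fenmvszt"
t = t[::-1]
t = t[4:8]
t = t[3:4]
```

'f'

reverse → 'tzsvmnef'
slice [4:8] → 'mnef'
slice [3:4] → 'f'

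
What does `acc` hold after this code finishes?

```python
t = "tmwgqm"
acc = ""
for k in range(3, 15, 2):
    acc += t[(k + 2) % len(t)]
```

'mmgmmg'

k=3: add t[5]='m' → 'm'
k=5: add t[1]='m' → 'mm'
k=7: add t[3]='g' → 'mmg'
k=9: add t[5]='m' → 'mmgm'
k=11: add t[1]='m' → 'mmgmm'
k=13: add t[3]='g' → 'mmgmmg'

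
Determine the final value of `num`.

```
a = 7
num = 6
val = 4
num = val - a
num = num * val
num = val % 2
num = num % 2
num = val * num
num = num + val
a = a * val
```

4

num = 4-7 = -3
num = (-3)*4 = -12
num = 4%2 = 0
num = 0%2 = 0
num = 4*0 = 0
num = 0+4 = 4
a = 7*4 = 28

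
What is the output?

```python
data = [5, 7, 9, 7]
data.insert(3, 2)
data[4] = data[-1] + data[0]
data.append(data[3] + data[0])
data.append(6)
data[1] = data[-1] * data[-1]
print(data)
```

[5, 36, 9, 2, 12, 7, 6]

insert 2 at 3 → [5, 7, 9, 2, 7]
data[4] = data[-1]+data[0] = 7+5 = 12 → [5, 7, 9, 2, 12]
append data[3]+data[0] = 2+5 = 7 → [5, 7, 9, 2, 12, 7]
append 6 → [5, 7, 9, 2, 12, 7, 6]
data[1] = data[-1]*data[-1] = 6*6 = 36 → [5, 36, 9, 2, 12, 7, 6]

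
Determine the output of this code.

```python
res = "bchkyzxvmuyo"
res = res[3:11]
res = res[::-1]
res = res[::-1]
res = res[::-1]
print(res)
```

slice [3:11] → 'kyzxvmuy'
reverse → 'yumvxzyk'
reverse → 'kyzxvmuy'
reverse → 'yumvxzyk'

yumvxzyk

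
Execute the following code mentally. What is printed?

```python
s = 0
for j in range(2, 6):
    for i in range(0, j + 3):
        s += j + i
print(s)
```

j=2,i=0: s = 0+2 = 2
j=2,i=1: s = 2+3 = 5
j=2,i=2: s = 5+4 = 9
j=2,i=3: s = 9+5 = 14
j=2,i=4: s = 14+6 = 20
j=3,i=0: s = 20+3 = 23
j=3,i=1: s = 23+4 = 27
j=3,i=2: s = 27+5 = 32
j=3,i=3: s = 32+6 = 38
j=3,i=4: s = 38+7 = 45
j=3,i=5: s = 45+8 = 53
j=4,i=0: s = 53+4 = 57
j=4,i=1: s = 57+5 = 62
j=4,i=2: s = 62+6 = 68
j=4,i=3: s = 68+7 = 75
j=4,i=4: s = 75+8 = 83
j=4,i=5: s = 83+9 = 92
j=4,i=6: s = 92+10 = 102
j=5,i=0: s = 102+5 = 107
j=5,i=1: s = 107+6 = 113
j=5,i=2: s = 113+7 = 120
j=5,i=3: s = 120+8 = 128
j=5,i=4: s = 128+9 = 137
j=5,i=5: s = 137+10 = 147
j=5,i=6: s = 147+11 = 158
j=5,i=7: s = 158+12 = 170

170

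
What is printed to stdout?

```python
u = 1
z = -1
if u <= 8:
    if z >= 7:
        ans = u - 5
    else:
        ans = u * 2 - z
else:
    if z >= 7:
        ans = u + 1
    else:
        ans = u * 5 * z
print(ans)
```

u=1, z=-1
u <= 8 is True; z >= 7 is False
→ ans = u * 2 - z = 3

3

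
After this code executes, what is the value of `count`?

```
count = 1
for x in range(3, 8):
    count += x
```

x=3: count = 1+3 = 4
x=4: count = 4+4 = 8
x=5: count = 8+5 = 13
x=6: count = 13+6 = 19
x=7: count = 19+7 = 26

26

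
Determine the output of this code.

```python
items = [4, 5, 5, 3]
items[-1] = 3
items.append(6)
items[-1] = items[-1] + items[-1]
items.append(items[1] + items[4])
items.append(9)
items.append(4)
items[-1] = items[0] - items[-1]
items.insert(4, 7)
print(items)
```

items[-1] = 3 → [4, 5, 5, 3]
append 6 → [4, 5, 5, 3, 6]
items[-1] = items[-1]+items[-1] = 6+6 = 12 → [4, 5, 5, 3, 12]
append items[1]+items[4] = 5+12 = 17 → [4, 5, 5, 3, 12, 17]
append 9 → [4, 5, 5, 3, 12, 17, 9]
append 4 → [4, 5, 5, 3, 12, 17, 9, 4]
items[-1] = items[0]-items[-1] = 4-4 = 0 → [4, 5, 5, 3, 12, 17, 9, 0]
insert 7 at 4 → [4, 5, 5, 3, 7, 12, 17, 9, 0]

[4, 5, 5, 3, 7, 12, 17, 9, 0]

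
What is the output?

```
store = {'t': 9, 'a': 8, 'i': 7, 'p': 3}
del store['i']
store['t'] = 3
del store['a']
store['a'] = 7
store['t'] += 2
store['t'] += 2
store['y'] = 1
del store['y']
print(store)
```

{'t': 7, 'p': 3, 'a': 7}

del 'i' → {'t': 9, 'a': 8, 'p': 3}
store['t'] = 3 → {'t': 3, 'a': 8, 'p': 3}
del 'a' → {'t': 3, 'p': 3}
store['a'] = 7 → {'t': 3, 'p': 3, 'a': 7}
store['t'] = 3+2 = 5 → {'t': 5, 'p': 3, 'a': 7}
store['t'] = 5+2 = 7 → {'t': 7, 'p': 3, 'a': 7}
store['y'] = 1 → {'t': 7, 'p': 3, 'a': 7, 'y': 1}
del 'y' → {'t': 7, 'p': 3, 'a': 7}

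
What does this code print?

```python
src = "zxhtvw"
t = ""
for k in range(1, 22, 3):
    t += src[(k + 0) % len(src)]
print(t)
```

xvxvxvx

k=1: add src[1]='x' → 'x'
k=4: add src[4]='v' → 'xv'
k=7: add src[1]='x' → 'xvx'
k=10: add src[4]='v' → 'xvxv'
k=13: add src[1]='x' → 'xvxvx'
k=16: add src[4]='v' → 'xvxvxv'
k=19: add src[1]='x' → 'xvxvxvx'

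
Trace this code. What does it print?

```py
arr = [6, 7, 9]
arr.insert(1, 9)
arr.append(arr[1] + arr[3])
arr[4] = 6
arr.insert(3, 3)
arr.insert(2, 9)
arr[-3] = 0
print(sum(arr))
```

46

insert 9 at 1 → [6, 9, 7, 9]
append arr[1]+arr[3] = 9+9 = 18 → [6, 9, 7, 9, 18]
arr[4] = 6 → [6, 9, 7, 9, 6]
insert 3 at 3 → [6, 9, 7, 3, 9, 6]
insert 9 at 2 → [6, 9, 9, 7, 3, 9, 6]
arr[-3] = 0 → [6, 9, 9, 7, 0, 9, 6]
sum = 46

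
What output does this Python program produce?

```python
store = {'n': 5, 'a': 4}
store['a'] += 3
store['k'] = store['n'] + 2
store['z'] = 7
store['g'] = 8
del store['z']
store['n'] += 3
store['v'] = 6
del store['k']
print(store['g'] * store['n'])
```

64

store['a'] = 4+3 = 7 → {'n': 5, 'a': 7}
store['k'] = store['n']+2 = 7 → {'n': 5, 'a': 7, 'k': 7}
store['z'] = 7 → {'n': 5, 'a': 7, 'k': 7, 'z': 7}
store['g'] = 8 → {'n': 5, 'a': 7, 'k': 7, 'z': 7, 'g': 8}
del 'z' → {'n': 5, 'a': 7, 'k': 7, 'g': 8}
store['n'] = 5+3 = 8 → {'n': 8, 'a': 7, 'k': 7, 'g': 8}
store['v'] = 6 → {'n': 8, 'a': 7, 'k': 7, 'g': 8, 'v': 6}
del 'k' → {'n': 8, 'a': 7, 'g': 8, 'v': 6}
store['g']*store['n'] = 8*8 = 64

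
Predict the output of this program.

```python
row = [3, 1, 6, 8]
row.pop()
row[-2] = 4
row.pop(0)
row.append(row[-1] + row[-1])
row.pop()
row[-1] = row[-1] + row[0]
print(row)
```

pop() removes 8 → [3, 1, 6]
row[-2] = 4 → [3, 4, 6]
pop(0) removes 3 → [4, 6]
append row[-1]+row[-1] = 6+6 = 12 → [4, 6, 12]
pop() removes 12 → [4, 6]
row[-1] = row[-1]+row[0] = 6+4 = 10 → [4, 10]

[4, 10]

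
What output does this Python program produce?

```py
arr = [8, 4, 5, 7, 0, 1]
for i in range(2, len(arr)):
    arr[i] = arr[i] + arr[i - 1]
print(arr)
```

[8, 4, 9, 16, 16, 17]

i=2: arr[2] = 5+4 = 9 → [8, 4, 9, 7, 0, 1]
i=3: arr[3] = 7+9 = 16 → [8, 4, 9, 16, 0, 1]
i=4: arr[4] = 0+16 = 16 → [8, 4, 9, 16, 16, 1]
i=5: arr[5] = 1+16 = 17 → [8, 4, 9, 16, 16, 17]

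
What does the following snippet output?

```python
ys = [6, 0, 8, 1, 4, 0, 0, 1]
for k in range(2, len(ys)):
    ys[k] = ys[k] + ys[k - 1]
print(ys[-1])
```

14

k=2: ys[2] = 8+0 = 8 → [6, 0, 8, 1, 4, 0, 0, 1]
k=3: ys[3] = 1+8 = 9 → [6, 0, 8, 9, 4, 0, 0, 1]
k=4: ys[4] = 4+9 = 13 → [6, 0, 8, 9, 13, 0, 0, 1]
k=5: ys[5] = 0+13 = 13 → [6, 0, 8, 9, 13, 13, 0, 1]
k=6: ys[6] = 0+13 = 13 → [6, 0, 8, 9, 13, 13, 13, 1]
k=7: ys[7] = 1+13 = 14 → [6, 0, 8, 9, 13, 13, 13, 14]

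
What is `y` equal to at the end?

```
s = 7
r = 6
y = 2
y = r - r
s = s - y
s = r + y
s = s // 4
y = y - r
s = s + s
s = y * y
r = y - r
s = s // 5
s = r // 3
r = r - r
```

y = 6-6 = 0
s = 7-0 = 7
s = 6+0 = 6
s = 6//4 = 1
y = 0-6 = -6
s = 1+1 = 2
s = (-6)*(-6) = 36
r = (-6)-6 = -12
s = 36//5 = 7
s = (-12)//3 = -4
r = (-12)-(-12) = 0

-6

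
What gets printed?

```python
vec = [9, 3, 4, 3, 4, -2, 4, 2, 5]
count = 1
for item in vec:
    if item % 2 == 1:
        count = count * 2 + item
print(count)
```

item=9: odd, count = 1*2+9 = 11
item=3: odd, count = 11*2+3 = 25
item=4: not odd
item=3: odd, count = 25*2+3 = 53
item=4: not odd
item=-2: not odd
item=4: not odd
item=2: not odd
item=5: odd, count = 53*2+5 = 111

111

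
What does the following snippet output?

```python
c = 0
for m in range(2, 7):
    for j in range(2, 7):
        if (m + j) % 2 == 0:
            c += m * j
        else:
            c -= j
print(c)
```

m=2,j=2: even sum, c = 0+4 = 4
m=2,j=3: odd sum, c = 4-3 = 1
m=2,j=4: even sum, c = 1+8 = 9
m=2,j=5: odd sum, c = 9-5 = 4
m=2,j=6: even sum, c = 4+12 = 16
m=3,j=2: odd sum, c = 16-2 = 14
m=3,j=3: even sum, c = 14+9 = 23
m=3,j=4: odd sum, c = 23-4 = 19
m=3,j=5: even sum, c = 19+15 = 34
m=3,j=6: odd sum, c = 34-6 = 28
m=4,j=2: even sum, c = 28+8 = 36
m=4,j=3: odd sum, c = 36-3 = 33
m=4,j=4: even sum, c = 33+16 = 49
m=4,j=5: odd sum, c = 49-5 = 44
m=4,j=6: even sum, c = 44+24 = 68
m=5,j=2: odd sum, c = 68-2 = 66
m=5,j=3: even sum, c = 66+15 = 81
m=5,j=4: odd sum, c = 81-4 = 77
m=5,j=5: even sum, c = 77+25 = 102
m=5,j=6: odd sum, c = 102-6 = 96
m=6,j=2: even sum, c = 96+12 = 108
m=6,j=3: odd sum, c = 108-3 = 105
m=6,j=4: even sum, c = 105+24 = 129
m=6,j=5: odd sum, c = 129-5 = 124
m=6,j=6: even sum, c = 124+36 = 160

160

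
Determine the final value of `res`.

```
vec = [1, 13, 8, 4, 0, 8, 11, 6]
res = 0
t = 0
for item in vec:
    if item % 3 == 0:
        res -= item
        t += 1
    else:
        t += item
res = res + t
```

41

item=1: not %3==0; t=1
item=13: not %3==0; t=14
item=8: not %3==0; t=22
item=4: not %3==0; t=26
item=0: %3==0, res = 0-0 = 0; t=27
item=8: not %3==0; t=35
item=11: not %3==0; t=46
item=6: %3==0, res = 0-6 = -6; t=47
res+t = (-6)+47 = 41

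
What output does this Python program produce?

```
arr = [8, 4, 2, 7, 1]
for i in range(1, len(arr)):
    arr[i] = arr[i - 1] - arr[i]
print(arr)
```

i=1: arr[1] = 8-4 = 4 → [8, 4, 2, 7, 1]
i=2: arr[2] = 4-2 = 2 → [8, 4, 2, 7, 1]
i=3: arr[3] = 2-7 = -5 → [8, 4, 2, -5, 1]
i=4: arr[4] = (-5)-1 = -6 → [8, 4, 2, -5, -6]

[8, 4, 2, -5, -6]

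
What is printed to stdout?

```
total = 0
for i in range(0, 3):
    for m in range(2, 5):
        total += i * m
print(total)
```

i=0,m=2: total = 0+0 = 0
i=0,m=3: total = 0+0 = 0
i=0,m=4: total = 0+0 = 0
i=1,m=2: total = 0+2 = 2
i=1,m=3: total = 2+3 = 5
i=1,m=4: total = 5+4 = 9
i=2,m=2: total = 9+4 = 13
i=2,m=3: total = 13+6 = 19
i=2,m=4: total = 19+8 = 27

27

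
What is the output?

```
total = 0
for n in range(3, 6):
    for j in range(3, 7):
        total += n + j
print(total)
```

n=3,j=3: total = 0+6 = 6
n=3,j=4: total = 6+7 = 13
n=3,j=5: total = 13+8 = 21
n=3,j=6: total = 21+9 = 30
n=4,j=3: total = 30+7 = 37
n=4,j=4: total = 37+8 = 45
n=4,j=5: total = 45+9 = 54
n=4,j=6: total = 54+10 = 64
n=5,j=3: total = 64+8 = 72
n=5,j=4: total = 72+9 = 81
n=5,j=5: total = 81+10 = 91
n=5,j=6: total = 91+11 = 102

102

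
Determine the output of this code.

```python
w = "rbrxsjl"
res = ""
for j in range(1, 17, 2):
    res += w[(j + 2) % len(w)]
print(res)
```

xjrrslbx

j=1: add w[3]='x' → 'x'
j=3: add w[5]='j' → 'xj'
j=5: add w[0]='r' → 'xjr'
j=7: add w[2]='r' → 'xjrr'
j=9: add w[4]='s' → 'xjrrs'
j=11: add w[6]='l' → 'xjrrsl'
j=13: add w[1]='b' → 'xjrrslb'
j=15: add w[3]='x' → 'xjrrslbx'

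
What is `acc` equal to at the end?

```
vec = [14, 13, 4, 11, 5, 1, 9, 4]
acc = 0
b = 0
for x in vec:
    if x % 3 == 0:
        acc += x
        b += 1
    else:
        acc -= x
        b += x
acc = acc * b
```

-2279

x=14: not %3==0, acc = 0-14 = -14; b=14
x=13: not %3==0, acc = (-14)-13 = -27; b=27
x=4: not %3==0, acc = (-27)-4 = -31; b=31
x=11: not %3==0, acc = (-31)-11 = -42; b=42
x=5: not %3==0, acc = (-42)-5 = -47; b=47
x=1: not %3==0, acc = (-47)-1 = -48; b=48
x=9: %3==0, acc = (-48)+9 = -39; b=49
x=4: not %3==0, acc = (-39)-4 = -43; b=53
acc*b = (-43)*53 = -2279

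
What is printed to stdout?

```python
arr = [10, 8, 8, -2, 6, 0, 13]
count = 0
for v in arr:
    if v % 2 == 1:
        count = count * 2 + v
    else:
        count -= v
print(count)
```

v=10: not odd, count = 0-10 = -10
v=8: not odd, count = (-10)-8 = -18
v=8: not odd, count = (-18)-8 = -26
v=-2: not odd, count = (-26)-(-2) = -24
v=6: not odd, count = (-24)-6 = -30
v=0: not odd, count = (-30)-0 = -30
v=13: odd, count = (-30)*2+13 = -47

-47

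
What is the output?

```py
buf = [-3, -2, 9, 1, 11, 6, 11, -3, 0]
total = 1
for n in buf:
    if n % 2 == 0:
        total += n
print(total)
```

n=-3: not even
n=-2: even, total = 1+(-2) = -1
n=9: not even
n=1: not even
n=11: not even
n=6: even, total = (-1)+6 = 5
n=11: not even
n=-3: not even
n=0: even, total = 5+0 = 5

5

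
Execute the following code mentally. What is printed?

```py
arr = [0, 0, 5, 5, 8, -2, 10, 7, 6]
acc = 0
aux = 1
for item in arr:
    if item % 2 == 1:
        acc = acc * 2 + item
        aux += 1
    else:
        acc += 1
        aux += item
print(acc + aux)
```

86

item=0: not odd, acc = 0+1 = 1; aux=1
item=0: not odd, acc = 1+1 = 2; aux=1
item=5: odd, acc = 2*2+5 = 9; aux=2
item=5: odd, acc = 9*2+5 = 23; aux=3
item=8: not odd, acc = 23+1 = 24; aux=11
item=-2: not odd, acc = 24+1 = 25; aux=9
item=10: not odd, acc = 25+1 = 26; aux=19
item=7: odd, acc = 26*2+7 = 59; aux=20
item=6: not odd, acc = 59+1 = 60; aux=26
acc+aux = 60+26 = 86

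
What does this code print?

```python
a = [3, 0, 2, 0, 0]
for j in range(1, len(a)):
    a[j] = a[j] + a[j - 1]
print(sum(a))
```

j=1: a[1] = 0+3 = 3 → [3, 3, 2, 0, 0]
j=2: a[2] = 2+3 = 5 → [3, 3, 5, 0, 0]
j=3: a[3] = 0+5 = 5 → [3, 3, 5, 5, 0]
j=4: a[4] = 0+5 = 5 → [3, 3, 5, 5, 5]
sum = 21

21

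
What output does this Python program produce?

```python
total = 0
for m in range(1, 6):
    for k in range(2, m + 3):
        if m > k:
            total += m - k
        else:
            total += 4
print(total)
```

m=1,k=2: not 1>2, total = 0+4 = 4
m=1,k=3: not 1>3, total = 4+4 = 8
m=2,k=2: not 2>2, total = 8+4 = 12
m=2,k=3: not 2>3, total = 12+4 = 16
m=2,k=4: not 2>4, total = 16+4 = 20
m=3,k=2: 3>2, total = 20+1 = 21
m=3,k=3: not 3>3, total = 21+4 = 25
m=3,k=4: not 3>4, total = 25+4 = 29
m=3,k=5: not 3>5, total = 29+4 = 33
m=4,k=2: 4>2, total = 33+2 = 35
m=4,k=3: 4>3, total = 35+1 = 36
m=4,k=4: not 4>4, total = 36+4 = 40
m=4,k=5: not 4>5, total = 40+4 = 44
m=4,k=6: not 4>6, total = 44+4 = 48
m=5,k=2: 5>2, total = 48+3 = 51
m=5,k=3: 5>3, total = 51+2 = 53
m=5,k=4: 5>4, total = 53+1 = 54
m=5,k=5: not 5>5, total = 54+4 = 58
m=5,k=6: not 5>6, total = 58+4 = 62
m=5,k=7: not 5>7, total = 62+4 = 66

66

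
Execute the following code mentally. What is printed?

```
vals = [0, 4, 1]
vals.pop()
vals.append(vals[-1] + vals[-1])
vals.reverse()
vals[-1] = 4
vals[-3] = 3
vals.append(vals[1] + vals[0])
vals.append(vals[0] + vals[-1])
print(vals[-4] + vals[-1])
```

pop() removes 1 → [0, 4]
append vals[-1]+vals[-1] = 4+4 = 8 → [0, 4, 8]
reverse → [8, 4, 0]
vals[-1] = 4 → [8, 4, 4]
vals[-3] = 3 → [3, 4, 4]
append vals[1]+vals[0] = 4+3 = 7 → [3, 4, 4, 7]
append vals[0]+vals[-1] = 3+7 = 10 → [3, 4, 4, 7, 10]
vals[-4]+vals[-1] = 4+10 = 14

14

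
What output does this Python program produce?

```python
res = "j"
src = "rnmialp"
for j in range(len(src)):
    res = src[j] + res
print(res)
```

j=0: prepend 'r' → 'rj'
j=1: prepend 'n' → 'nrj'
j=2: prepend 'm' → 'mnrj'
j=3: prepend 'i' → 'imnrj'
j=4: prepend 'a' → 'aimnrj'
j=5: prepend 'l' → 'laimnrj'
j=6: prepend 'p' → 'plaimnrj'

plaimnrj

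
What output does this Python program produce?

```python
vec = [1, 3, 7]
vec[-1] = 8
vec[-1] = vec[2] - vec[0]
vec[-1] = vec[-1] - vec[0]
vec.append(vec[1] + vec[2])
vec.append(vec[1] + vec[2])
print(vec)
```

vec[-1] = 8 → [1, 3, 8]
vec[-1] = vec[2]-vec[0] = 8-1 = 7 → [1, 3, 7]
vec[-1] = vec[-1]-vec[0] = 7-1 = 6 → [1, 3, 6]
append vec[1]+vec[2] = 3+6 = 9 → [1, 3, 6, 9]
append vec[1]+vec[2] = 3+6 = 9 → [1, 3, 6, 9, 9]

[1, 3, 6, 9, 9]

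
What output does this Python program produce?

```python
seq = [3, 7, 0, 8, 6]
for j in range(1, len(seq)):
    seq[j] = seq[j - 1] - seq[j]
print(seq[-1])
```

j=1: seq[1] = 3-7 = -4 → [3, -4, 0, 8, 6]
j=2: seq[2] = (-4)-0 = -4 → [3, -4, -4, 8, 6]
j=3: seq[3] = (-4)-8 = -12 → [3, -4, -4, -12, 6]
j=4: seq[4] = (-12)-6 = -18 → [3, -4, -4, -12, -18]

-18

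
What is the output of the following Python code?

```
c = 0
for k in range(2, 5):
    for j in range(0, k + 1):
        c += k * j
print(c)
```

k=2,j=0: c = 0+0 = 0
k=2,j=1: c = 0+2 = 2
k=2,j=2: c = 2+4 = 6
k=3,j=0: c = 6+0 = 6
k=3,j=1: c = 6+3 = 9
k=3,j=2: c = 9+6 = 15
k=3,j=3: c = 15+9 = 24
k=4,j=0: c = 24+0 = 24
k=4,j=1: c = 24+4 = 28
k=4,j=2: c = 28+8 = 36
k=4,j=3: c = 36+12 = 48
k=4,j=4: c = 48+16 = 64

64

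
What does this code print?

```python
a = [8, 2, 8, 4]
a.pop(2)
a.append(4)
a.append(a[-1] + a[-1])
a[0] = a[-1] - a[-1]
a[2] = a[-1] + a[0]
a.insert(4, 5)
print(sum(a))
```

pop(2) removes 8 → [8, 2, 4]
append 4 → [8, 2, 4, 4]
append a[-1]+a[-1] = 4+4 = 8 → [8, 2, 4, 4, 8]
a[0] = a[-1]-a[-1] = 8-8 = 0 → [0, 2, 4, 4, 8]
a[2] = a[-1]+a[0] = 8+0 = 8 → [0, 2, 8, 4, 8]
insert 5 at 4 → [0, 2, 8, 4, 5, 8]
sum = 27

27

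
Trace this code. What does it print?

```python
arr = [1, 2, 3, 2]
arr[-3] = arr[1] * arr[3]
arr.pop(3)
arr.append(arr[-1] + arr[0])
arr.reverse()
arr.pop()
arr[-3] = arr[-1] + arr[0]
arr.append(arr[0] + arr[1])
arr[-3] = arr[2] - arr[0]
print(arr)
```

arr[-3] = arr[1]*arr[3] = 2*2 = 4 → [1, 4, 3, 2]
pop(3) removes 2 → [1, 4, 3]
append arr[-1]+arr[0] = 3+1 = 4 → [1, 4, 3, 4]
reverse → [4, 3, 4, 1]
pop() removes 1 → [4, 3, 4]
arr[-3] = arr[-1]+arr[0] = 4+4 = 8 → [8, 3, 4]
append arr[0]+arr[1] = 8+3 = 11 → [8, 3, 4, 11]
arr[-3] = arr[2]-arr[0] = 4-8 = -4 → [8, -4, 4, 11]

[8, -4, 4, 11]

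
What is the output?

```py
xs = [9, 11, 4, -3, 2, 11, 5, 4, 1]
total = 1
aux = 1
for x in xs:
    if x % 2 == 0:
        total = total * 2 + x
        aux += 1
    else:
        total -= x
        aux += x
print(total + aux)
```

x=9: not even, total = 1-9 = -8; aux=10
x=11: not even, total = (-8)-11 = -19; aux=21
x=4: even, total = (-19)*2+4 = -34; aux=22
x=-3: not even, total = (-34)-(-3) = -31; aux=19
x=2: even, total = (-31)*2+2 = -60; aux=20
x=11: not even, total = (-60)-11 = -71; aux=31
x=5: not even, total = (-71)-5 = -76; aux=36
x=4: even, total = (-76)*2+4 = -148; aux=37
x=1: not even, total = (-148)-1 = -149; aux=38
total+aux = (-149)+38 = -111

-111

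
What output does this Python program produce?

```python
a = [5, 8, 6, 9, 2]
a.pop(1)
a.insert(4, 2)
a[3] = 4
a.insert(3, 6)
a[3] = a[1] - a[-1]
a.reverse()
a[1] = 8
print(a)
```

pop(1) removes 8 → [5, 6, 9, 2]
insert 2 at 4 → [5, 6, 9, 2, 2]
a[3] = 4 → [5, 6, 9, 4, 2]
insert 6 at 3 → [5, 6, 9, 6, 4, 2]
a[3] = a[1]-a[-1] = 6-2 = 4 → [5, 6, 9, 4, 4, 2]
reverse → [2, 4, 4, 9, 6, 5]
a[1] = 8 → [2, 8, 4, 9, 6, 5]

[2, 8, 4, 9, 6, 5]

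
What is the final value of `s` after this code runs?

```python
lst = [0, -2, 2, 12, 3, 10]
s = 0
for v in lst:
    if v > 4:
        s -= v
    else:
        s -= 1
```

v=0: not >4, s = 0-1 = -1
v=-2: not >4, s = (-1)-1 = -2
v=2: not >4, s = (-2)-1 = -3
v=12: >4, s = (-3)-12 = -15
v=3: not >4, s = (-15)-1 = -16
v=10: >4, s = (-16)-10 = -26

-26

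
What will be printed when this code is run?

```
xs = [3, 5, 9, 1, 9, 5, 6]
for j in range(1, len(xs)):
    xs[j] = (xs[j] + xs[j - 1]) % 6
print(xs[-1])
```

2

j=1: xs[1] = (5+3)%6 = 2 → [3, 2, 9, 1, 9, 5, 6]
j=2: xs[2] = (9+2)%6 = 5 → [3, 2, 5, 1, 9, 5, 6]
j=3: xs[3] = (1+5)%6 = 0 → [3, 2, 5, 0, 9, 5, 6]
j=4: xs[4] = (9+0)%6 = 3 → [3, 2, 5, 0, 3, 5, 6]
j=5: xs[5] = (5+3)%6 = 2 → [3, 2, 5, 0, 3, 2, 6]
j=6: xs[6] = (6+2)%6 = 2 → [3, 2, 5, 0, 3, 2, 2]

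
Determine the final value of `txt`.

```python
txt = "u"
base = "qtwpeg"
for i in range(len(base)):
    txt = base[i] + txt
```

i=0: prepend 'q' → 'qu'
i=1: prepend 't' → 'tqu'
i=2: prepend 'w' → 'wtqu'
i=3: prepend 'p' → 'pwtqu'
i=4: prepend 'e' → 'epwtqu'
i=5: prepend 'g' → 'gepwtqu'

'gepwtqu'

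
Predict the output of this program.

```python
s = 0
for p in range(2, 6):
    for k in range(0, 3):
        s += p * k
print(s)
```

p=2,k=0: s = 0+0 = 0
p=2,k=1: s = 0+2 = 2
p=2,k=2: s = 2+4 = 6
p=3,k=0: s = 6+0 = 6
p=3,k=1: s = 6+3 = 9
p=3,k=2: s = 9+6 = 15
p=4,k=0: s = 15+0 = 15
p=4,k=1: s = 15+4 = 19
p=4,k=2: s = 19+8 = 27
p=5,k=0: s = 27+0 = 27
p=5,k=1: s = 27+5 = 32
p=5,k=2: s = 32+10 = 42

42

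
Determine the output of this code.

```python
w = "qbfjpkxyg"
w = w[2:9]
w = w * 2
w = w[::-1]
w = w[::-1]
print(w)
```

fjpkxygfjpkxyg

slice [2:9] → 'fjpkxyg'
repeat ×2 → 'fjpkxygfjpkxyg'
reverse → 'gyxkpjfgyxkpjf'
reverse → 'fjpkxygfjpkxyg'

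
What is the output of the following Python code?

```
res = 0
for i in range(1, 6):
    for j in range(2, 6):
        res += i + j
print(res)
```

130

i=1,j=2: res = 0+3 = 3
i=1,j=3: res = 3+4 = 7
i=1,j=4: res = 7+5 = 12
i=1,j=5: res = 12+6 = 18
i=2,j=2: res = 18+4 = 22
i=2,j=3: res = 22+5 = 27
i=2,j=4: res = 27+6 = 33
i=2,j=5: res = 33+7 = 40
i=3,j=2: res = 40+5 = 45
i=3,j=3: res = 45+6 = 51
i=3,j=4: res = 51+7 = 58
i=3,j=5: res = 58+8 = 66
i=4,j=2: res = 66+6 = 72
i=4,j=3: res = 72+7 = 79
i=4,j=4: res = 79+8 = 87
i=4,j=5: res = 87+9 = 96
i=5,j=2: res = 96+7 = 103
i=5,j=3: res = 103+8 = 111
i=5,j=4: res = 111+9 = 120
i=5,j=5: res = 120+10 = 130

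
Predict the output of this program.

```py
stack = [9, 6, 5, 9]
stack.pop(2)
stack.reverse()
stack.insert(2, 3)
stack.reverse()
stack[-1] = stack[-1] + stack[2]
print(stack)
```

pop(2) removes 5 → [9, 6, 9]
reverse → [9, 6, 9]
insert 3 at 2 → [9, 6, 3, 9]
reverse → [9, 3, 6, 9]
stack[-1] = stack[-1]+stack[2] = 9+6 = 15 → [9, 3, 6, 15]

[9, 3, 6, 15]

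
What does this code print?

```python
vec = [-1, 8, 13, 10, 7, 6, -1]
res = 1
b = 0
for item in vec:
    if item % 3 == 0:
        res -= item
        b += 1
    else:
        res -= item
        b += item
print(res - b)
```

item=-1: not %3==0, res = 1-(-1) = 2; b=-1
item=8: not %3==0, res = 2-8 = -6; b=7
item=13: not %3==0, res = (-6)-13 = -19; b=20
item=10: not %3==0, res = (-19)-10 = -29; b=30
item=7: not %3==0, res = (-29)-7 = -36; b=37
item=6: %3==0, res = (-36)-6 = -42; b=38
item=-1: not %3==0, res = (-42)-(-1) = -41; b=37
res-b = (-41)-37 = -78

-78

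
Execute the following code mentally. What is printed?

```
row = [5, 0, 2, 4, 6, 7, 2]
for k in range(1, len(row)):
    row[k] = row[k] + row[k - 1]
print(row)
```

k=1: row[1] = 0+5 = 5 → [5, 5, 2, 4, 6, 7, 2]
k=2: row[2] = 2+5 = 7 → [5, 5, 7, 4, 6, 7, 2]
k=3: row[3] = 4+7 = 11 → [5, 5, 7, 11, 6, 7, 2]
k=4: row[4] = 6+11 = 17 → [5, 5, 7, 11, 17, 7, 2]
k=5: row[5] = 7+17 = 24 → [5, 5, 7, 11, 17, 24, 2]
k=6: row[6] = 2+24 = 26 → [5, 5, 7, 11, 17, 24, 26]

[5, 5, 7, 11, 17, 24, 26]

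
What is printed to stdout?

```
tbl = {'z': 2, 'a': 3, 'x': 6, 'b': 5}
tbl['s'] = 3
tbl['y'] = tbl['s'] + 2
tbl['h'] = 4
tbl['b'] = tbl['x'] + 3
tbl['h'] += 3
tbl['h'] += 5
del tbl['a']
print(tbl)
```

{'z': 2, 'x': 6, 'b': 9, 's': 3, 'y': 5, 'h': 12}

tbl['s'] = 3 → {'z': 2, 'a': 3, 'x': 6, 'b': 5, 's': 3}
tbl['y'] = tbl['s']+2 = 5 → {'z': 2, 'a': 3, 'x': 6, 'b': 5, 's': 3, 'y': 5}
tbl['h'] = 4 → {'z': 2, 'a': 3, 'x': 6, 'b': 5, 's': 3, 'y': 5, 'h': 4}
tbl['b'] = tbl['x']+3 = 9 → {'z': 2, 'a': 3, 'x': 6, 'b': 9, 's': 3, 'y': 5, 'h': 4}
tbl['h'] = 4+3 = 7 → {'z': 2, 'a': 3, 'x': 6, 'b': 9, 's': 3, 'y': 5, 'h': 7}
tbl['h'] = 7+5 = 12 → {'z': 2, 'a': 3, 'x': 6, 'b': 9, 's': 3, 'y': 5, 'h': 12}
del 'a' → {'z': 2, 'x': 6, 'b': 9, 's': 3, 'y': 5, 'h': 12}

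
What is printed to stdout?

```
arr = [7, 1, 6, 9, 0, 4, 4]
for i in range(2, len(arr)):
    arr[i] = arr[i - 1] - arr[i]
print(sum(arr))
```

-65

i=2: arr[2] = 1-6 = -5 → [7, 1, -5, 9, 0, 4, 4]
i=3: arr[3] = (-5)-9 = -14 → [7, 1, -5, -14, 0, 4, 4]
i=4: arr[4] = (-14)-0 = -14 → [7, 1, -5, -14, -14, 4, 4]
i=5: arr[5] = (-14)-4 = -18 → [7, 1, -5, -14, -14, -18, 4]
i=6: arr[6] = (-18)-4 = -22 → [7, 1, -5, -14, -14, -18, -22]
sum = -65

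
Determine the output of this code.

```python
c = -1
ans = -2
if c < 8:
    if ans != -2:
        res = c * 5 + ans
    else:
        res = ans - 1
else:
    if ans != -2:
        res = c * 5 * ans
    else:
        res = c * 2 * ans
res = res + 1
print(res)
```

-2

c=-1, ans=-2
c < 8 is True; ans != -2 is False
→ res = ans - 1 = -3
res = (-3)+1 = -2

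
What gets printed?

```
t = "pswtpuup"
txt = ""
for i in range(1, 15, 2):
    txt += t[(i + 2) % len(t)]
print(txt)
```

tupstup

i=1: add t[3]='t' → 't'
i=3: add t[5]='u' → 'tu'
i=5: add t[7]='p' → 'tup'
i=7: add t[1]='s' → 'tups'
i=9: add t[3]='t' → 'tupst'
i=11: add t[5]='u' → 'tupstu'
i=13: add t[7]='p' → 'tupstup'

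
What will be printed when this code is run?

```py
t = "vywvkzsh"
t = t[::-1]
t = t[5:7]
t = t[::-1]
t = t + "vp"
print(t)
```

reverse → 'hszkvwyv'
slice [5:7] → 'wy'
reverse → 'yw'
+ 'vp' → 'ywvp'

ywvp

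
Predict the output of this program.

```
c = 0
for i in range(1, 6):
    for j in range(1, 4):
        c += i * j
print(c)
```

90

i=1,j=1: c = 0+1 = 1
i=1,j=2: c = 1+2 = 3
i=1,j=3: c = 3+3 = 6
i=2,j=1: c = 6+2 = 8
i=2,j=2: c = 8+4 = 12
i=2,j=3: c = 12+6 = 18
i=3,j=1: c = 18+3 = 21
i=3,j=2: c = 21+6 = 27
i=3,j=3: c = 27+9 = 36
i=4,j=1: c = 36+4 = 40
i=4,j=2: c = 40+8 = 48
i=4,j=3: c = 48+12 = 60
i=5,j=1: c = 60+5 = 65
i=5,j=2: c = 65+10 = 75
i=5,j=3: c = 75+15 = 90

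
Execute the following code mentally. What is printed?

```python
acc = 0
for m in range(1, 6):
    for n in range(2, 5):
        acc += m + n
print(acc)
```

90

m=1,n=2: acc = 0+3 = 3
m=1,n=3: acc = 3+4 = 7
m=1,n=4: acc = 7+5 = 12
m=2,n=2: acc = 12+4 = 16
m=2,n=3: acc = 16+5 = 21
m=2,n=4: acc = 21+6 = 27
m=3,n=2: acc = 27+5 = 32
m=3,n=3: acc = 32+6 = 38
m=3,n=4: acc = 38+7 = 45
m=4,n=2: acc = 45+6 = 51
m=4,n=3: acc = 51+7 = 58
m=4,n=4: acc = 58+8 = 66
m=5,n=2: acc = 66+7 = 73
m=5,n=3: acc = 73+8 = 81
m=5,n=4: acc = 81+9 = 90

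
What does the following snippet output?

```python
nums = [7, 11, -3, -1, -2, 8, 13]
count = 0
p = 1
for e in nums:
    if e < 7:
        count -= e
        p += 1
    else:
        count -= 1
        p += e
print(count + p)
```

45

e=7: not <7, count = 0-1 = -1; p=8
e=11: not <7, count = (-1)-1 = -2; p=19
e=-3: <7, count = (-2)-(-3) = 1; p=20
e=-1: <7, count = 1-(-1) = 2; p=21
e=-2: <7, count = 2-(-2) = 4; p=22
e=8: not <7, count = 4-1 = 3; p=30
e=13: not <7, count = 3-1 = 2; p=43
count+p = 2+43 = 45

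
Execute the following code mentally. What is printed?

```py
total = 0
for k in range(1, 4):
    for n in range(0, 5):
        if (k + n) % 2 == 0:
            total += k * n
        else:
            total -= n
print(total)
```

k=1,n=0: odd sum, total = 0-0 = 0
k=1,n=1: even sum, total = 0+1 = 1
k=1,n=2: odd sum, total = 1-2 = -1
k=1,n=3: even sum, total = (-1)+3 = 2
k=1,n=4: odd sum, total = 2-4 = -2
k=2,n=0: even sum, total = (-2)+0 = -2
k=2,n=1: odd sum, total = (-2)-1 = -3
k=2,n=2: even sum, total = (-3)+4 = 1
k=2,n=3: odd sum, total = 1-3 = -2
k=2,n=4: even sum, total = (-2)+8 = 6
k=3,n=0: odd sum, total = 6-0 = 6
k=3,n=1: even sum, total = 6+3 = 9
k=3,n=2: odd sum, total = 9-2 = 7
k=3,n=3: even sum, total = 7+9 = 16
k=3,n=4: odd sum, total = 16-4 = 12

12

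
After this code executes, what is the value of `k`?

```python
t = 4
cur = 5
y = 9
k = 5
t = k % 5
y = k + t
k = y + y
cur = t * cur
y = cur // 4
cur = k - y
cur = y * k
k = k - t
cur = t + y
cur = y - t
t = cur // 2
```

t = 5%5 = 0
y = 5+0 = 5
k = 5+5 = 10
cur = 0*5 = 0
y = 0//4 = 0
cur = 10-0 = 10
cur = 0*10 = 0
k = 10-0 = 10
cur = 0+0 = 0
cur = 0-0 = 0
t = 0//2 = 0

10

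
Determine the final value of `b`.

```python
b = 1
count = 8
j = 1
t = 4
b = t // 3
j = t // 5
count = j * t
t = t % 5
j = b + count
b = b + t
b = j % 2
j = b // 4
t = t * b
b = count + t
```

4

b = 4//3 = 1
j = 4//5 = 0
count = 0*4 = 0
t = 4%5 = 4
j = 1+0 = 1
b = 1+4 = 5
b = 1%2 = 1
j = 1//4 = 0
t = 4*1 = 4
b = 0+4 = 4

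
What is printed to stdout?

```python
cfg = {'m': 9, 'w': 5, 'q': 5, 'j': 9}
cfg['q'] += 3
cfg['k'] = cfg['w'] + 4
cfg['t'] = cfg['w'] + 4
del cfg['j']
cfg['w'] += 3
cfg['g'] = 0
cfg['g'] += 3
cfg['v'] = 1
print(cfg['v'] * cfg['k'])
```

cfg['q'] = 5+3 = 8 → {'m': 9, 'w': 5, 'q': 8, 'j': 9}
cfg['k'] = cfg['w']+4 = 9 → {'m': 9, 'w': 5, 'q': 8, 'j': 9, 'k': 9}
cfg['t'] = cfg['w']+4 = 9 → {'m': 9, 'w': 5, 'q': 8, 'j': 9, 'k': 9, 't': 9}
del 'j' → {'m': 9, 'w': 5, 'q': 8, 'k': 9, 't': 9}
cfg['w'] = 5+3 = 8 → {'m': 9, 'w': 8, 'q': 8, 'k': 9, 't': 9}
cfg['g'] = 0 → {'m': 9, 'w': 8, 'q': 8, 'k': 9, 't': 9, 'g': 0}
cfg['g'] = 0+3 = 3 → {'m': 9, 'w': 8, 'q': 8, 'k': 9, 't': 9, 'g': 3}
cfg['v'] = 1 → {'m': 9, 'w': 8, 'q': 8, 'k': 9, 't': 9, 'g': 3, 'v': 1}
cfg['v']*cfg['k'] = 1*9 = 9

9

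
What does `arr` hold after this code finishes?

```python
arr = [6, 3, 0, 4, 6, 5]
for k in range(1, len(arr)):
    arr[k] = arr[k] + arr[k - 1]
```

[6, 9, 9, 13, 19, 24]

k=1: arr[1] = 3+6 = 9 → [6, 9, 0, 4, 6, 5]
k=2: arr[2] = 0+9 = 9 → [6, 9, 9, 4, 6, 5]
k=3: arr[3] = 4+9 = 13 → [6, 9, 9, 13, 6, 5]
k=4: arr[4] = 6+13 = 19 → [6, 9, 9, 13, 19, 5]
k=5: arr[5] = 5+19 = 24 → [6, 9, 9, 13, 19, 24]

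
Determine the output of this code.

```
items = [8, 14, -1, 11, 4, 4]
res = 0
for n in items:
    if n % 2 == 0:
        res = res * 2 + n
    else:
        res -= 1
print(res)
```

n=8: even, res = 0*2+8 = 8
n=14: even, res = 8*2+14 = 30
n=-1: not even, res = 30-1 = 29
n=11: not even, res = 29-1 = 28
n=4: even, res = 28*2+4 = 60
n=4: even, res = 60*2+4 = 124

124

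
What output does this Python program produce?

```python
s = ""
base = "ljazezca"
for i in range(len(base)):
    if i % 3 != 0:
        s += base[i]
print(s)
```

i=0: skip
i=1: add 'j' → 'j'
i=2: add 'a' → 'ja'
i=3: skip
i=4: add 'e' → 'jae'
i=5: add 'z' → 'jaez'
i=6: skip
i=7: add 'a' → 'jaeza'

jaeza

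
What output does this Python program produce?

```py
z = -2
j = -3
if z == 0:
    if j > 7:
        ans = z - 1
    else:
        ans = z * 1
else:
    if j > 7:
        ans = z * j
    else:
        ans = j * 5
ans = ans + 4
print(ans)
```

z=-2, j=-3
z == 0 is False; j > 7 is False
→ ans = j * 5 = -15
ans = (-15)+4 = -11

-11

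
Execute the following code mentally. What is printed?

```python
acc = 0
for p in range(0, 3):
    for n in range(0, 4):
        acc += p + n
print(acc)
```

p=0,n=0: acc = 0+0 = 0
p=0,n=1: acc = 0+1 = 1
p=0,n=2: acc = 1+2 = 3
p=0,n=3: acc = 3+3 = 6
p=1,n=0: acc = 6+1 = 7
p=1,n=1: acc = 7+2 = 9
p=1,n=2: acc = 9+3 = 12
p=1,n=3: acc = 12+4 = 16
p=2,n=0: acc = 16+2 = 18
p=2,n=1: acc = 18+3 = 21
p=2,n=2: acc = 21+4 = 25
p=2,n=3: acc = 25+5 = 30

30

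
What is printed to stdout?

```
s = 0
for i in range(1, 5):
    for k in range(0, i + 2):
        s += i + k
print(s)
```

i=1,k=0: s = 0+1 = 1
i=1,k=1: s = 1+2 = 3
i=1,k=2: s = 3+3 = 6
i=2,k=0: s = 6+2 = 8
i=2,k=1: s = 8+3 = 11
i=2,k=2: s = 11+4 = 15
i=2,k=3: s = 15+5 = 20
i=3,k=0: s = 20+3 = 23
i=3,k=1: s = 23+4 = 27
i=3,k=2: s = 27+5 = 32
i=3,k=3: s = 32+6 = 38
i=3,k=4: s = 38+7 = 45
i=4,k=0: s = 45+4 = 49
i=4,k=1: s = 49+5 = 54
i=4,k=2: s = 54+6 = 60
i=4,k=3: s = 60+7 = 67
i=4,k=4: s = 67+8 = 75
i=4,k=5: s = 75+9 = 84

84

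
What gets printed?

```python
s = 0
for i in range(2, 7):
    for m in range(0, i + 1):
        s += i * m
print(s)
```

i=2,m=0: s = 0+0 = 0
i=2,m=1: s = 0+2 = 2
i=2,m=2: s = 2+4 = 6
i=3,m=0: s = 6+0 = 6
i=3,m=1: s = 6+3 = 9
i=3,m=2: s = 9+6 = 15
i=3,m=3: s = 15+9 = 24
i=4,m=0: s = 24+0 = 24
i=4,m=1: s = 24+4 = 28
i=4,m=2: s = 28+8 = 36
i=4,m=3: s = 36+12 = 48
i=4,m=4: s = 48+16 = 64
i=5,m=0: s = 64+0 = 64
i=5,m=1: s = 64+5 = 69
i=5,m=2: s = 69+10 = 79
i=5,m=3: s = 79+15 = 94
i=5,m=4: s = 94+20 = 114
i=5,m=5: s = 114+25 = 139
i=6,m=0: s = 139+0 = 139
i=6,m=1: s = 139+6 = 145
i=6,m=2: s = 145+12 = 157
i=6,m=3: s = 157+18 = 175
i=6,m=4: s = 175+24 = 199
i=6,m=5: s = 199+30 = 229
i=6,m=6: s = 229+36 = 265

265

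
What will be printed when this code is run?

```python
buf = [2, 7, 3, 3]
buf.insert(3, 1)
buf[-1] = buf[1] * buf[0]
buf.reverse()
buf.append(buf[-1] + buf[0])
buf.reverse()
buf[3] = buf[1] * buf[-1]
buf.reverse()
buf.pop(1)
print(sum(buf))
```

67

insert 1 at 3 → [2, 7, 3, 1, 3]
buf[-1] = buf[1]*buf[0] = 7*2 = 14 → [2, 7, 3, 1, 14]
reverse → [14, 1, 3, 7, 2]
append buf[-1]+buf[0] = 2+14 = 16 → [14, 1, 3, 7, 2, 16]
reverse → [16, 2, 7, 3, 1, 14]
buf[3] = buf[1]*buf[-1] = 2*14 = 28 → [16, 2, 7, 28, 1, 14]
reverse → [14, 1, 28, 7, 2, 16]
pop(1) removes 1 → [14, 28, 7, 2, 16]
sum = 67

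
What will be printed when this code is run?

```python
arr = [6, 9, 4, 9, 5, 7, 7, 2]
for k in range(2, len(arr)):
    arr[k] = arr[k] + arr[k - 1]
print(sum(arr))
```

195

k=2: arr[2] = 4+9 = 13 → [6, 9, 13, 9, 5, 7, 7, 2]
k=3: arr[3] = 9+13 = 22 → [6, 9, 13, 22, 5, 7, 7, 2]
k=4: arr[4] = 5+22 = 27 → [6, 9, 13, 22, 27, 7, 7, 2]
k=5: arr[5] = 7+27 = 34 → [6, 9, 13, 22, 27, 34, 7, 2]
k=6: arr[6] = 7+34 = 41 → [6, 9, 13, 22, 27, 34, 41, 2]
k=7: arr[7] = 2+41 = 43 → [6, 9, 13, 22, 27, 34, 41, 43]
sum = 195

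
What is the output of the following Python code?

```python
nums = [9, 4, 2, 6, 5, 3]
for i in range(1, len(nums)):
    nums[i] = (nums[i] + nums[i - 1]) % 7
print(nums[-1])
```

i=1: nums[1] = (4+9)%7 = 6 → [9, 6, 2, 6, 5, 3]
i=2: nums[2] = (2+6)%7 = 1 → [9, 6, 1, 6, 5, 3]
i=3: nums[3] = (6+1)%7 = 0 → [9, 6, 1, 0, 5, 3]
i=4: nums[4] = (5+0)%7 = 5 → [9, 6, 1, 0, 5, 3]
i=5: nums[5] = (3+5)%7 = 1 → [9, 6, 1, 0, 5, 1]

1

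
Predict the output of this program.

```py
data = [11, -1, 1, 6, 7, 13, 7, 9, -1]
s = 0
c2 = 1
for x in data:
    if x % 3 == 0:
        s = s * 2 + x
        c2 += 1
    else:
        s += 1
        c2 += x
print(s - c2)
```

0

x=11: not %3==0, s = 0+1 = 1; c2=12
x=-1: not %3==0, s = 1+1 = 2; c2=11
x=1: not %3==0, s = 2+1 = 3; c2=12
x=6: %3==0, s = 3*2+6 = 12; c2=13
x=7: not %3==0, s = 12+1 = 13; c2=20
x=13: not %3==0, s = 13+1 = 14; c2=33
x=7: not %3==0, s = 14+1 = 15; c2=40
x=9: %3==0, s = 15*2+9 = 39; c2=41
x=-1: not %3==0, s = 39+1 = 40; c2=40
s-c2 = 40-40 = 0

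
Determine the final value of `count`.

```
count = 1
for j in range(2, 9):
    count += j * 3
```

j=2: count = 1+2*3 = 7
j=3: count = 7+3*3 = 16
j=4: count = 16+4*3 = 28
j=5: count = 28+5*3 = 43
j=6: count = 43+6*3 = 61
j=7: count = 61+7*3 = 82
j=8: count = 82+8*3 = 106

106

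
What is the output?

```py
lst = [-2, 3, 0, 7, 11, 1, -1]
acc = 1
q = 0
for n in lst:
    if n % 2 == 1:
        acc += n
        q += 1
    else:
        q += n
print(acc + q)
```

n=-2: not odd; q=-2
n=3: odd, acc = 1+3 = 4; q=-1
n=0: not odd; q=-1
n=7: odd, acc = 4+7 = 11; q=0
n=11: odd, acc = 11+11 = 22; q=1
n=1: odd, acc = 22+1 = 23; q=2
n=-1: odd, acc = 23+(-1) = 22; q=3
acc+q = 22+3 = 25

25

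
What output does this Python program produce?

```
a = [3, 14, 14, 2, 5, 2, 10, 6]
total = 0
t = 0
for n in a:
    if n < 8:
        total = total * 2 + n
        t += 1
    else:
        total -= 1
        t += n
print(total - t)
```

17

n=3: <8, total = 0*2+3 = 3; t=1
n=14: not <8, total = 3-1 = 2; t=15
n=14: not <8, total = 2-1 = 1; t=29
n=2: <8, total = 1*2+2 = 4; t=30
n=5: <8, total = 4*2+5 = 13; t=31
n=2: <8, total = 13*2+2 = 28; t=32
n=10: not <8, total = 28-1 = 27; t=42
n=6: <8, total = 27*2+6 = 60; t=43
total-t = 60-43 = 17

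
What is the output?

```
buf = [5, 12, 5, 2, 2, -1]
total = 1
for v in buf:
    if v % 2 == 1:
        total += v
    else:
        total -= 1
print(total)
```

v=5: odd, total = 1+5 = 6
v=12: not odd, total = 6-1 = 5
v=5: odd, total = 5+5 = 10
v=2: not odd, total = 10-1 = 9
v=2: not odd, total = 9-1 = 8
v=-1: odd, total = 8+(-1) = 7

7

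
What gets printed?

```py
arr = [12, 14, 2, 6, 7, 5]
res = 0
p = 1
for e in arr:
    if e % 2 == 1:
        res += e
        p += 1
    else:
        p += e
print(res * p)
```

e=12: not odd; p=13
e=14: not odd; p=27
e=2: not odd; p=29
e=6: not odd; p=35
e=7: odd, res = 0+7 = 7; p=36
e=5: odd, res = 7+5 = 12; p=37
res*p = 12*37 = 444

444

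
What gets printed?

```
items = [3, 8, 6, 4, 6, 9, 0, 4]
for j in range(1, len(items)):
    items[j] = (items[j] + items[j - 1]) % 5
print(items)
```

[3, 1, 2, 1, 2, 1, 1, 0]

j=1: items[1] = (8+3)%5 = 1 → [3, 1, 6, 4, 6, 9, 0, 4]
j=2: items[2] = (6+1)%5 = 2 → [3, 1, 2, 4, 6, 9, 0, 4]
j=3: items[3] = (4+2)%5 = 1 → [3, 1, 2, 1, 6, 9, 0, 4]
j=4: items[4] = (6+1)%5 = 2 → [3, 1, 2, 1, 2, 9, 0, 4]
j=5: items[5] = (9+2)%5 = 1 → [3, 1, 2, 1, 2, 1, 0, 4]
j=6: items[6] = (0+1)%5 = 1 → [3, 1, 2, 1, 2, 1, 1, 4]
j=7: items[7] = (4+1)%5 = 0 → [3, 1, 2, 1, 2, 1, 1, 0]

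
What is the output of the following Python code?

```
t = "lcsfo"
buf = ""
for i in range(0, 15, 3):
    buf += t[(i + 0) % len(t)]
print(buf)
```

lfcos

i=0: add t[0]='l' → 'l'
i=3: add t[3]='f' → 'lf'
i=6: add t[1]='c' → 'lfc'
i=9: add t[4]='o' → 'lfco'
i=12: add t[2]='s' → 'lfcos'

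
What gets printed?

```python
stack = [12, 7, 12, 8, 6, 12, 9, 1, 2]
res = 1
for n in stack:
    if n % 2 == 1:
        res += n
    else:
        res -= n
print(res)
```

-34

n=12: not odd, res = 1-12 = -11
n=7: odd, res = (-11)+7 = -4
n=12: not odd, res = (-4)-12 = -16
n=8: not odd, res = (-16)-8 = -24
n=6: not odd, res = (-24)-6 = -30
n=12: not odd, res = (-30)-12 = -42
n=9: odd, res = (-42)+9 = -33
n=1: odd, res = (-33)+1 = -32
n=2: not odd, res = (-32)-2 = -34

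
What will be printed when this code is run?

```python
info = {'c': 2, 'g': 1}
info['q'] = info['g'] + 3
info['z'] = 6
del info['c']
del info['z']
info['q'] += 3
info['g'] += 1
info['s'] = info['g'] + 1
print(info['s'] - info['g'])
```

1

info['q'] = info['g']+3 = 4 → {'c': 2, 'g': 1, 'q': 4}
info['z'] = 6 → {'c': 2, 'g': 1, 'q': 4, 'z': 6}
del 'c' → {'g': 1, 'q': 4, 'z': 6}
del 'z' → {'g': 1, 'q': 4}
info['q'] = 4+3 = 7 → {'g': 1, 'q': 7}
info['g'] = 1+1 = 2 → {'g': 2, 'q': 7}
info['s'] = info['g']+1 = 3 → {'g': 2, 'q': 7, 's': 3}
info['s']-info['g'] = 3-2 = 1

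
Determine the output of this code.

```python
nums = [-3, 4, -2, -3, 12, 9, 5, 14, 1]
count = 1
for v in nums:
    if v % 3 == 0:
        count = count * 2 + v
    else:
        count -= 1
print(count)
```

v=-3: %3==0, count = 1*2+(-3) = -1
v=4: not %3==0, count = (-1)-1 = -2
v=-2: not %3==0, count = (-2)-1 = -3
v=-3: %3==0, count = (-3)*2+(-3) = -9
v=12: %3==0, count = (-9)*2+12 = -6
v=9: %3==0, count = (-6)*2+9 = -3
v=5: not %3==0, count = (-3)-1 = -4
v=14: not %3==0, count = (-4)-1 = -5
v=1: not %3==0, count = (-5)-1 = -6

-6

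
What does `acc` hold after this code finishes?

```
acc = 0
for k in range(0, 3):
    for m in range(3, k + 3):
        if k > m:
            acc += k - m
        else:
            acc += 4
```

k=1,m=3: not 1>3, acc = 0+4 = 4
k=2,m=3: not 2>3, acc = 4+4 = 8
k=2,m=4: not 2>4, acc = 8+4 = 12

12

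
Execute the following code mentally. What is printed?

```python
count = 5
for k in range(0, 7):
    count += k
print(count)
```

k=0: count = 5+0 = 5
k=1: count = 5+1 = 6
k=2: count = 6+2 = 8
k=3: count = 8+3 = 11
k=4: count = 11+4 = 15
k=5: count = 15+5 = 20
k=6: count = 20+6 = 26

26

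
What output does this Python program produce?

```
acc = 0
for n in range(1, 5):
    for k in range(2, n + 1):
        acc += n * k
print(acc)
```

55

n=2,k=2: acc = 0+4 = 4
n=3,k=2: acc = 4+6 = 10
n=3,k=3: acc = 10+9 = 19
n=4,k=2: acc = 19+8 = 27
n=4,k=3: acc = 27+12 = 39
n=4,k=4: acc = 39+16 = 55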